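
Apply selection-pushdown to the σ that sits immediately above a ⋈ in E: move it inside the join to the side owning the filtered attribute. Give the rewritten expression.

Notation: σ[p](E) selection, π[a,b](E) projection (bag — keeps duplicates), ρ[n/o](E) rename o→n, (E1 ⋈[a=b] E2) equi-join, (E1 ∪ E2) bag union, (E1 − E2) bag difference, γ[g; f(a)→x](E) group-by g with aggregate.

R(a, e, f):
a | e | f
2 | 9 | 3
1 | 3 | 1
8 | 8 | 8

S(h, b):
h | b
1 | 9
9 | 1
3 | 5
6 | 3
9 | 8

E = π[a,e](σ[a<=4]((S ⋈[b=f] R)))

σ filters on a, owned by the right side.
E' = π[a,e]((S ⋈[b=f] σ[a<=4](R)))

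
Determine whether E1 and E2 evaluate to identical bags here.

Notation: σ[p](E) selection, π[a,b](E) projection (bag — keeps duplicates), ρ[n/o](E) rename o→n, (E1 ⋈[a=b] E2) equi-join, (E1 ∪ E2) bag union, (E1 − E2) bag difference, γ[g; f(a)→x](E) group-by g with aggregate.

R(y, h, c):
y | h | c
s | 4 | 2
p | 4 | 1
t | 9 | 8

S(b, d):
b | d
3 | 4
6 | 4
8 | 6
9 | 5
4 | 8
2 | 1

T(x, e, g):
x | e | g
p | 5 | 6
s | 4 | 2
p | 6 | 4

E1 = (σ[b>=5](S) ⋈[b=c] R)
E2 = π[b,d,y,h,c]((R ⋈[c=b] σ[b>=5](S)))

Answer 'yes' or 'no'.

E1 row counts bottom-up:
  S → 6
  σ[b>=5](S) → 3
  R → 3
  (σ[b>=5](S) ⋈[b=c] R) → 1
E2 row counts bottom-up:
  R → 3
  S → 6
  σ[b>=5](S) → 3
  (R ⋈[c=b] σ[b>=5](S)) → 1
  π[b,d,y,h,c]((R ⋈[c=b] σ[b>=5](S))) → 1

E1 and E2 produce the same multiset:
b | d | y | h | c
8 | 6 | t | 9 | 8

yes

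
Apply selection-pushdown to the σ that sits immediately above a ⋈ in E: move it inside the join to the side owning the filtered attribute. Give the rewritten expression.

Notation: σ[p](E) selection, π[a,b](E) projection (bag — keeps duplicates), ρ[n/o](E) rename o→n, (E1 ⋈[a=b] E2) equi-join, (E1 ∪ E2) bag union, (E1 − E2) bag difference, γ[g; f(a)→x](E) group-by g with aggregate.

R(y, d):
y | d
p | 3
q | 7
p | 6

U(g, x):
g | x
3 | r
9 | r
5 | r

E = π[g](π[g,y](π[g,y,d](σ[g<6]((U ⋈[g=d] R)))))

σ filters on g, owned by the left side.
E' = π[g](π[g,y](π[g,y,d]((σ[g<6](U) ⋈[g=d] R))))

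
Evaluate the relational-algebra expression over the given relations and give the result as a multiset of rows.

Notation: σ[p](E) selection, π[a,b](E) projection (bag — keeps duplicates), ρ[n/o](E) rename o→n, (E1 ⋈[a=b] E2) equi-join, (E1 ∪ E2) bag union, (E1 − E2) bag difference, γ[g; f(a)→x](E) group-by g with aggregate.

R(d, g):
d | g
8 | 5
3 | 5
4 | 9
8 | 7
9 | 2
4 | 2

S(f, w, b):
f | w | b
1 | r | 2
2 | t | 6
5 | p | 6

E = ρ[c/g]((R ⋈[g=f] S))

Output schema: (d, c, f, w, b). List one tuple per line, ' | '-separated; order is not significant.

Row counts bottom-up:
  R → 6
  S → 3
  (R ⋈[g=f] S) → 4
  ρ[c/g]((R ⋈[g=f] S)) → 4

== RESULT ==
d | c | f | w | b
3 | 5 | 5 | p | 6
4 | 2 | 2 | t | 6
8 | 5 | 5 | p | 6
9 | 2 | 2 | t | 6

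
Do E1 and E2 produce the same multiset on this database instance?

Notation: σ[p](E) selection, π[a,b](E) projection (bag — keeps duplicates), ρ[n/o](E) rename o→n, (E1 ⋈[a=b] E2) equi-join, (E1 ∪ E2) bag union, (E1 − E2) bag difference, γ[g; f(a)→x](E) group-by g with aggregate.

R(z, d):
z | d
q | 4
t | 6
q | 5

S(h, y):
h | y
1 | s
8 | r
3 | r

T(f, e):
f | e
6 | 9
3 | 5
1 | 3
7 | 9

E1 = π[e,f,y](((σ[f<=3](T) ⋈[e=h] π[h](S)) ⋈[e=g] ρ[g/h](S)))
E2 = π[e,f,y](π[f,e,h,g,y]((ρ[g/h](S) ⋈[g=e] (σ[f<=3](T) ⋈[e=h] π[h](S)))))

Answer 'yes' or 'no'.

E1 stepwise |·|:
  T → 4
  σ[f<=3](T) → 2
  S → 3
  π[h](S) → 3
  (σ[f<=3](T) ⋈[e=h] π[h](S)) → 1
  S → 3
  ρ[g/h](S) → 3
  ((σ[f<=3](T) ⋈[e=h] π[h](S)) ⋈[e=g] ρ[g/h](S)) → 1
  π[e,f,y](((σ[f<=3](T) ⋈[e=h] π[h](S)) ⋈[e=g] ρ[g/h](S))) → 1
E2 stepwise |·|:
  S → 3
  ρ[g/h](S) → 3
  T → 4
  σ[f<=3](T) → 2
  S → 3
  π[h](S) → 3
  (σ[f<=3](T) ⋈[e=h] π[h](S)) → 1
  (ρ[g/h](S) ⋈[g=e] (σ[f<=3](T) ⋈[e=h] π[h](S))) → 1
  π[f,e,h,g,y]((ρ[g/h](S) ⋈[g=e] (σ[f<=3](T) ⋈[e=h] π[h](S)))) → 1
  π[e,f,y](π[f,e,h,g,y]((ρ[g/h](S) ⋈[g=e] (σ[f<=3](T) ⋈[e=h] π[h](S))))) → 1

E1 and E2 produce the same multiset:
e | f | y
3 | 1 | r

yes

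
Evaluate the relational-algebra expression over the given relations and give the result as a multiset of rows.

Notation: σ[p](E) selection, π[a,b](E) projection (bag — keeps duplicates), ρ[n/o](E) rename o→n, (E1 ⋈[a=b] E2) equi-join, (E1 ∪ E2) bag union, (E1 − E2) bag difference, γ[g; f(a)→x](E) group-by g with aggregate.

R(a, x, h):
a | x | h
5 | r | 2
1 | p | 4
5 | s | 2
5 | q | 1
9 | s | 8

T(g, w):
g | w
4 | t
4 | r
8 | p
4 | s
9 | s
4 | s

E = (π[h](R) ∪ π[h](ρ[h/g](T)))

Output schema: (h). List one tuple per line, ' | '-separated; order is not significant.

Row counts bottom-up:
  R → 5
  π[h](R) → 5
  T → 6
  ρ[h/g](T) → 6
  π[h](ρ[h/g](T)) → 6
  (π[h](R) ∪ π[h](ρ[h/g](T))) → 11

== RESULT ==
h
1
2
2
4
4
4
4
4
8
8
9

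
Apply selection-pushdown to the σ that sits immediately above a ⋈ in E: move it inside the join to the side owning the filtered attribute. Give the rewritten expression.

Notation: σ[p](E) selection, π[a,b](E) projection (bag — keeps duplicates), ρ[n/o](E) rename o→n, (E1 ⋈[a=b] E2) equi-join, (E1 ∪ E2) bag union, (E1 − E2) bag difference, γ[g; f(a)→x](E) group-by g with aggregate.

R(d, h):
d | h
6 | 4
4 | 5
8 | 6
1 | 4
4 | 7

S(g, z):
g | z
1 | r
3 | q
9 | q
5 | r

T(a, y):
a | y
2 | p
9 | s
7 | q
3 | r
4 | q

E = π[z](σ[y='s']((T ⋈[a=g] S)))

σ filters on y, owned by the left side.
E' = π[z]((σ[y='s'](T) ⋈[a=g] S))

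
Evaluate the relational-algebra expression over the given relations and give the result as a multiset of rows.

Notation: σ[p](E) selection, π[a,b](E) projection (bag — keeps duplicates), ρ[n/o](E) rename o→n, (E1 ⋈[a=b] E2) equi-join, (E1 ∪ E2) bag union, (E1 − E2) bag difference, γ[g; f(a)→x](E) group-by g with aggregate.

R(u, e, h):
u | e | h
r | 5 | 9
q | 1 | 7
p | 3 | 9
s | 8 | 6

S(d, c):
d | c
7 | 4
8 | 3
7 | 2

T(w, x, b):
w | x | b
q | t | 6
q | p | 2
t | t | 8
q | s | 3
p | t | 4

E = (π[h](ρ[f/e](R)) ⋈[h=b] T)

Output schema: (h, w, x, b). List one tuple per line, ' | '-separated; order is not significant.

Stepwise |·|:
  R → 4
  ρ[f/e](R) → 4
  π[h](ρ[f/e](R)) → 4
  T → 5
  (π[h](ρ[f/e](R)) ⋈[h=b] T) → 1

== RESULT ==
h | w | x | b
6 | q | t | 6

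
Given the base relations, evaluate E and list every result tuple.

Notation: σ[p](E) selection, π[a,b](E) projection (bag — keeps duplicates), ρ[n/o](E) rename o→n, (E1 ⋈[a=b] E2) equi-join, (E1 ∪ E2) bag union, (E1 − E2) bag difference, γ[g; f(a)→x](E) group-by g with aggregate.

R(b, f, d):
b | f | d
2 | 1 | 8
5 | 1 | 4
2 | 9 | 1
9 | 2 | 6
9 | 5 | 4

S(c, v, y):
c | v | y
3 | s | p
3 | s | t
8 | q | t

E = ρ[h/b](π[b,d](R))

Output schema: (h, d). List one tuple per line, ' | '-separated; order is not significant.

Subexpression sizes:
  R → 5
  π[b,d](R) → 5
  ρ[h/b](π[b,d](R)) → 5

== RESULT ==
h | d
2 | 1
2 | 8
5 | 4
9 | 4
9 | 6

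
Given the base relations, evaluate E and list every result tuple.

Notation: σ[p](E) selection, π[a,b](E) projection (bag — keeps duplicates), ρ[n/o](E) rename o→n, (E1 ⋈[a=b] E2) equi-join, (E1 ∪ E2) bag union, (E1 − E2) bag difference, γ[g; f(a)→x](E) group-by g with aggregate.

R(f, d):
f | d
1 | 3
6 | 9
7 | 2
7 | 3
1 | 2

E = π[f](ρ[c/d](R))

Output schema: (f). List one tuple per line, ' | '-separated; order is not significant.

Stepwise |·|:
  R → 5
  ρ[c/d](R) → 5
  π[f](ρ[c/d](R)) → 5

== RESULT ==
f
1
1
6
7
7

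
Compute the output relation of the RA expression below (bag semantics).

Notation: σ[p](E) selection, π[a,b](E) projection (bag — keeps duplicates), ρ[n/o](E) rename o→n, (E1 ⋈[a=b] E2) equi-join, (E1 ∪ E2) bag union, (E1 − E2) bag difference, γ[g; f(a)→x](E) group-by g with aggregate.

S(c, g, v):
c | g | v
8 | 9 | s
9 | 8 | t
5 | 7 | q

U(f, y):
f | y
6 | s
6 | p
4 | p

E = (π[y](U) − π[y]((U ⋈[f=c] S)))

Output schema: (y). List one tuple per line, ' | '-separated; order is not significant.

Per-node cardinality:
  U → 3
  π[y](U) → 3
  U → 3
  S → 3
  (U ⋈[f=c] S) → 0
  π[y]((U ⋈[f=c] S)) → 0
  (π[y](U) − π[y]((U ⋈[f=c] S))) → 3

== RESULT ==
y
p
p
s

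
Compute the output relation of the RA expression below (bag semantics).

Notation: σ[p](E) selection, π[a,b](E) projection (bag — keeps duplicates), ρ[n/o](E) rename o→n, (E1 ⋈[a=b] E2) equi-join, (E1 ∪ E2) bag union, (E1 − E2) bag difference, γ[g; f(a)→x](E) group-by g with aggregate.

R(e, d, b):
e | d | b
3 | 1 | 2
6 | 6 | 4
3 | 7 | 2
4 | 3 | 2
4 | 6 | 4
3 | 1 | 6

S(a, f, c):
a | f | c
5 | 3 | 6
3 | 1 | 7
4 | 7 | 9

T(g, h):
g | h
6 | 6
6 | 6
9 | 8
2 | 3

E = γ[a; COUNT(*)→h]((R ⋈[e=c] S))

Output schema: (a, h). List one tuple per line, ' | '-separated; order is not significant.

Per-node cardinality:
  R → 6
  S → 3
  (R ⋈[e=c] S) → 1
  γ[a; COUNT(*)→h]((R ⋈[e=c] S)) → 1

== RESULT ==
a | h
5 | 1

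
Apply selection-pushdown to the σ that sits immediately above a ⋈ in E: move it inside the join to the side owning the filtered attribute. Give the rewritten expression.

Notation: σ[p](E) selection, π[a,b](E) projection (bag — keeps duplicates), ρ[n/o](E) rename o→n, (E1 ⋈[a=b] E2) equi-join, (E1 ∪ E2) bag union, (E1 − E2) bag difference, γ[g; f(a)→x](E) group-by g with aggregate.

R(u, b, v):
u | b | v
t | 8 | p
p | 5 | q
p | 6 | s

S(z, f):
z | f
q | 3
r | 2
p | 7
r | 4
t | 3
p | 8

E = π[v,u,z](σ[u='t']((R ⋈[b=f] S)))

σ filters on u, owned by the left side.
E' = π[v,u,z]((σ[u='t'](R) ⋈[b=f] S))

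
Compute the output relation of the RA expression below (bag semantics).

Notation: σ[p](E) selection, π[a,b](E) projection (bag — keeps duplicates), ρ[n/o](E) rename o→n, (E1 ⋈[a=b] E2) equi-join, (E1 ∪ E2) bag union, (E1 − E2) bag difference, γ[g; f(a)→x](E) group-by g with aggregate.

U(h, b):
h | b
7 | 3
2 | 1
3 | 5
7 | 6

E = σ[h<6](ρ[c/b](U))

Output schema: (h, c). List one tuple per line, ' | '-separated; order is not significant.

Subexpression sizes:
  U → 4
  ρ[c/b](U) → 4
  σ[h<6](ρ[c/b](U)) → 2

== RESULT ==
h | c
2 | 1
3 | 5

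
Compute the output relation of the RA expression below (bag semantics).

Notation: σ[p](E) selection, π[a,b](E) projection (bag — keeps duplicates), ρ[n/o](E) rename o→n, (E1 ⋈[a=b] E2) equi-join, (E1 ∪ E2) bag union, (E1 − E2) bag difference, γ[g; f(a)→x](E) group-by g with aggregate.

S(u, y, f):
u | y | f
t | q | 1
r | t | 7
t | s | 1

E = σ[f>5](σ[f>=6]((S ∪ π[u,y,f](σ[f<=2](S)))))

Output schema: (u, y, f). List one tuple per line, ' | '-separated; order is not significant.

Subexpression sizes:
  S → 3
  S → 3
  σ[f<=2](S) → 2
  π[u,y,f](σ[f<=2](S)) → 2
  (S ∪ π[u,y,f](σ[f<=2](S))) → 5
  σ[f>=6]((S ∪ π[u,y,f](σ[f<=2](S)))) → 1
  σ[f>5](σ[f>=6]((S ∪ π[u,y,f](σ[f<=2](S))))) → 1

== RESULT ==
u | y | f
r | t | 7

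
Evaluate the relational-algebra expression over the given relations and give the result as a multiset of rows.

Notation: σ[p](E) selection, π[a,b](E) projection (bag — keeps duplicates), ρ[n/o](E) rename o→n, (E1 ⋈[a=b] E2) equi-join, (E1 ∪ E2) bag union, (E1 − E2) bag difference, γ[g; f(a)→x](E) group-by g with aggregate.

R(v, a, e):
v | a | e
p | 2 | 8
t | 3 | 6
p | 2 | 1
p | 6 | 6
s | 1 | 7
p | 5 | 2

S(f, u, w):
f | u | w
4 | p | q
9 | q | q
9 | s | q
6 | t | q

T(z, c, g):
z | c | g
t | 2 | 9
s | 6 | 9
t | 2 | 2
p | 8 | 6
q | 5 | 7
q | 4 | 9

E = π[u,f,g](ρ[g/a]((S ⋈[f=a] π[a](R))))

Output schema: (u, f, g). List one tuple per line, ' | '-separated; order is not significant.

Per-node cardinality:
  S → 4
  R → 6
  π[a](R) → 6
  (S ⋈[f=a] π[a](R)) → 1
  ρ[g/a]((S ⋈[f=a] π[a](R))) → 1
  π[u,f,g](ρ[g/a]((S ⋈[f=a] π[a](R)))) → 1

== RESULT ==
u | f | g
t | 6 | 6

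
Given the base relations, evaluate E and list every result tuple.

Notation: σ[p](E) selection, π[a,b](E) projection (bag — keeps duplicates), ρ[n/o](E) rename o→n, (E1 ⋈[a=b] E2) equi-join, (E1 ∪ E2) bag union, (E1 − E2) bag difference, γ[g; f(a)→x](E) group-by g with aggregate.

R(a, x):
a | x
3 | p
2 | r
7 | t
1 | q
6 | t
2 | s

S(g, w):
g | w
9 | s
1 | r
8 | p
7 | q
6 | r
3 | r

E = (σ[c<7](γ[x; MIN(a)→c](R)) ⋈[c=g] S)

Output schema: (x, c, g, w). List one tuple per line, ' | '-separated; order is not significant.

Subexpression sizes:
  R → 6
  γ[x; MIN(a)→c](R) → 5
  σ[c<7](γ[x; MIN(a)→c](R)) → 5
  S → 6
  (σ[c<7](γ[x; MIN(a)→c](R)) ⋈[c=g] S) → 3

== RESULT ==
x | c | g | w
p | 3 | 3 | r
q | 1 | 1 | r
t | 6 | 6 | r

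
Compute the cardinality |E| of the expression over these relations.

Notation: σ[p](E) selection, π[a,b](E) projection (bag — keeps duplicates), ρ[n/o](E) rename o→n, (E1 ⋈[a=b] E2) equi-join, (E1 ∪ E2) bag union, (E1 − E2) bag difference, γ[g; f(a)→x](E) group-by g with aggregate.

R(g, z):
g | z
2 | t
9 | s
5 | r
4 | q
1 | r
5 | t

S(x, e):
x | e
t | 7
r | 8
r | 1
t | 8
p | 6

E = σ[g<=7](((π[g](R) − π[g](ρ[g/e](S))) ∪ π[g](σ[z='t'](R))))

Row counts bottom-up:
  R → 6
  π[g](R) → 6
  S → 5
  ρ[g/e](S) → 5
  π[g](ρ[g/e](S)) → 5
  (π[g](R) − π[g](ρ[g/e](S))) → 5
  R → 6
  σ[z='t'](R) → 2
  π[g](σ[z='t'](R)) → 2
  ((π[g](R) − π[g](ρ[g/e](S))) ∪ π[g](σ[z='t'](R))) → 7
  σ[g<=7](((π[g](R) − π[g](ρ[g/e](S))) ∪ π[g](σ[z='t'](R)))) → 6

|E| = 6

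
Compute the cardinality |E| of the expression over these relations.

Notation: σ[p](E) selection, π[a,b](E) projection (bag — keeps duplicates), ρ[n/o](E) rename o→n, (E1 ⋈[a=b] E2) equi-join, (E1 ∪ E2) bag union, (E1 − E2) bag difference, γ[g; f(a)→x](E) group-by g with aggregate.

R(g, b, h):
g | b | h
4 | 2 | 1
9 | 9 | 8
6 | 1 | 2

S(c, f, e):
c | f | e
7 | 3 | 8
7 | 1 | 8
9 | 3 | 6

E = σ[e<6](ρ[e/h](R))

Stepwise |·|:
  R → 3
  ρ[e/h](R) → 3
  σ[e<6](ρ[e/h](R)) → 2

|E| = 2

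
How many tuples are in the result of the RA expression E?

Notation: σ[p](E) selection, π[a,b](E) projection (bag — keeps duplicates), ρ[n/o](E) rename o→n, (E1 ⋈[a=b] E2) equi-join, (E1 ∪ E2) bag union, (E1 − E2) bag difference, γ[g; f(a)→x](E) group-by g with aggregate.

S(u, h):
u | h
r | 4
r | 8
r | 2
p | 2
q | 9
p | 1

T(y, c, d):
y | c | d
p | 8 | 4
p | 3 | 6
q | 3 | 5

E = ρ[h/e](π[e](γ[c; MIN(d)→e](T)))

Stepwise |·|:
  T → 3
  γ[c; MIN(d)→e](T) → 2
  π[e](γ[c; MIN(d)→e](T)) → 2
  ρ[h/e](π[e](γ[c; MIN(d)→e](T))) → 2

|E| = 2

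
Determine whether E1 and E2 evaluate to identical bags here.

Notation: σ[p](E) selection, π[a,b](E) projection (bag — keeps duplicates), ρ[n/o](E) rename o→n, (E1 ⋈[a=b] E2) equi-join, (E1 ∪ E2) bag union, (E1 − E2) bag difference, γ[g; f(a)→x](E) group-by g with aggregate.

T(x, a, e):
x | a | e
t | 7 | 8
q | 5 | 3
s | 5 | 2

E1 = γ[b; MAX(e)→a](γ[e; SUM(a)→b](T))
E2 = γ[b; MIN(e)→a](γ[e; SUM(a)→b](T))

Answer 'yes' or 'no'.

E1 subexpression sizes:
  T → 3
  γ[e; SUM(a)→b](T) → 3
  γ[b; MAX(e)→a](γ[e; SUM(a)→b](T)) → 2
E2 subexpression sizes:
  T → 3
  γ[e; SUM(a)→b](T) → 3
  γ[b; MIN(e)→a](γ[e; SUM(a)→b](T)) → 2

E1 result:
b | a
5 | 3
7 | 8
E2 result:
b | a
5 | 2
7 | 8
Witness: (5, 3) appears 1× in E1 but 0× in E2.

no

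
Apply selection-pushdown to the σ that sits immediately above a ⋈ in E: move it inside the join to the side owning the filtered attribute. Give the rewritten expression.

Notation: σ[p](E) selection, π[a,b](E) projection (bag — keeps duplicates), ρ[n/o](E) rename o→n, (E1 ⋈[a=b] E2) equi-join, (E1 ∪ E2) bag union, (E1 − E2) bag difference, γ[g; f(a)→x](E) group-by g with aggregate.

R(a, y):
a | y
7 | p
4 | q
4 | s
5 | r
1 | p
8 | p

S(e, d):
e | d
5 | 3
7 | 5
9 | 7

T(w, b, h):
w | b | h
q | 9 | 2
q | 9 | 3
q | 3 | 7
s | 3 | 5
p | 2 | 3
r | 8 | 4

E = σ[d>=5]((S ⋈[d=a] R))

σ filters on d, owned by the left side.
E' = (σ[d>=5](S) ⋈[d=a] R)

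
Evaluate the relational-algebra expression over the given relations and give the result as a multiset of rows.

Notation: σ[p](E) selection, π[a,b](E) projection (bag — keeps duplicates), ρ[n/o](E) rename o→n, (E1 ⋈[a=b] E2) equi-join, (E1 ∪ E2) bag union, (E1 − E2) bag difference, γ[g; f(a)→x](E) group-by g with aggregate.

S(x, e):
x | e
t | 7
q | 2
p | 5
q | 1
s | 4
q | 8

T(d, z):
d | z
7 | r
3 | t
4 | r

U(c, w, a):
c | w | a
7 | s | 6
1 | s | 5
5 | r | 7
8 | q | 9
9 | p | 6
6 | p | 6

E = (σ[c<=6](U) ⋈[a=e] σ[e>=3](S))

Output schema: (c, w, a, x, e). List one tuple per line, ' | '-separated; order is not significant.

Stepwise |·|:
  U → 6
  σ[c<=6](U) → 3
  S → 6
  σ[e>=3](S) → 4
  (σ[c<=6](U) ⋈[a=e] σ[e>=3](S)) → 2

== RESULT ==
c | w | a | x | e
1 | s | 5 | p | 5
5 | r | 7 | t | 7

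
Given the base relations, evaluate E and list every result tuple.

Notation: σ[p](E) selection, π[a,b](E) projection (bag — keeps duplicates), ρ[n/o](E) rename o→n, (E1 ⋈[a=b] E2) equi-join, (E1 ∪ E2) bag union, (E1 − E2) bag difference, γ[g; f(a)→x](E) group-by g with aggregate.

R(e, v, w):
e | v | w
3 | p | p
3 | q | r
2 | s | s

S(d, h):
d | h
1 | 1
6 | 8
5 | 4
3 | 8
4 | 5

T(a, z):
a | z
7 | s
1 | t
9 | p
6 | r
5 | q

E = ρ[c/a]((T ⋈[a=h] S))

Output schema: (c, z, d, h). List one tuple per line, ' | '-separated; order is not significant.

Per-node cardinality:
  T → 5
  S → 5
  (T ⋈[a=h] S) → 2
  ρ[c/a]((T ⋈[a=h] S)) → 2

== RESULT ==
c | z | d | h
1 | t | 1 | 1
5 | q | 4 | 5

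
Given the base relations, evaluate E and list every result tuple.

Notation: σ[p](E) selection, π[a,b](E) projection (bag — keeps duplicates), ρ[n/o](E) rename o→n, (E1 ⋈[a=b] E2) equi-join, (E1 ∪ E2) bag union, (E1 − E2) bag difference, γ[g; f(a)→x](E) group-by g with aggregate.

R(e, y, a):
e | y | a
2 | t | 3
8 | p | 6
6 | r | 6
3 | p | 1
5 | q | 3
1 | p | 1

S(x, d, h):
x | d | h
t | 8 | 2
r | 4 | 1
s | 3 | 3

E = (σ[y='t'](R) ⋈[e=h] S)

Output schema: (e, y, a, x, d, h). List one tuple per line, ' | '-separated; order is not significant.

Subexpression sizes:
  R → 6
  σ[y='t'](R) → 1
  S → 3
  (σ[y='t'](R) ⋈[e=h] S) → 1

== RESULT ==
e | y | a | x | d | h
2 | t | 3 | t | 8 | 2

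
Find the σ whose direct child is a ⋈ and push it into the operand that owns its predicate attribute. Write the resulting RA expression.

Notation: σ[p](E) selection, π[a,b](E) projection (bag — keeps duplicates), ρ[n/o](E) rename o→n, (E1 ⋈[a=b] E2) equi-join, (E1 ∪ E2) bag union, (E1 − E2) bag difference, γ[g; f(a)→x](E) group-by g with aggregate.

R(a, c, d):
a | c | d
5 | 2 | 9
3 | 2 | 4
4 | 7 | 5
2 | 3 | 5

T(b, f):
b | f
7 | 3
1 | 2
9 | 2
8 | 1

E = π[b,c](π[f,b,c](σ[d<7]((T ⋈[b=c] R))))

σ filters on d, owned by the right side.
E' = π[b,c](π[f,b,c]((T ⋈[b=c] σ[d<7](R))))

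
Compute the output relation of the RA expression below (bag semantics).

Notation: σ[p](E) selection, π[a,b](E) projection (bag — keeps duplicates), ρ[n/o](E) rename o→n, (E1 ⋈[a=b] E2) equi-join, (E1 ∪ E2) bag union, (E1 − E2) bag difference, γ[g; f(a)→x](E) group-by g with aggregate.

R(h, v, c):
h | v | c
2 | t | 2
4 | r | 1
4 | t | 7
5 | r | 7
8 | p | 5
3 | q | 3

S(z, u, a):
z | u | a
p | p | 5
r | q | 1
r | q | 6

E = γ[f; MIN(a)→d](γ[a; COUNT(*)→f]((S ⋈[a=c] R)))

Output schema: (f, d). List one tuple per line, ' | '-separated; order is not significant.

Row counts bottom-up:
  S → 3
  R → 6
  (S ⋈[a=c] R) → 2
  γ[a; COUNT(*)→f]((S ⋈[a=c] R)) → 2
  γ[f; MIN(a)→d](γ[a; COUNT(*)→f]((S ⋈[a=c] R))) → 1

== RESULT ==
f | d
1 | 1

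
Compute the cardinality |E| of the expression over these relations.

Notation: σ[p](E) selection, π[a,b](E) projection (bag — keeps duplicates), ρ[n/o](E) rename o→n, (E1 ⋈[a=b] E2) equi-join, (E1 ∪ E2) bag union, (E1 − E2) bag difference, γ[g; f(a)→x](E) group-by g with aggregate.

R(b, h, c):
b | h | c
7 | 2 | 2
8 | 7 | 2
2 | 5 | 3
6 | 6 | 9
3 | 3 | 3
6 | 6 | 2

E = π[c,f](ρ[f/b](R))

Subexpression sizes:
  R → 6
  ρ[f/b](R) → 6
  π[c,f](ρ[f/b](R)) → 6

|E| = 6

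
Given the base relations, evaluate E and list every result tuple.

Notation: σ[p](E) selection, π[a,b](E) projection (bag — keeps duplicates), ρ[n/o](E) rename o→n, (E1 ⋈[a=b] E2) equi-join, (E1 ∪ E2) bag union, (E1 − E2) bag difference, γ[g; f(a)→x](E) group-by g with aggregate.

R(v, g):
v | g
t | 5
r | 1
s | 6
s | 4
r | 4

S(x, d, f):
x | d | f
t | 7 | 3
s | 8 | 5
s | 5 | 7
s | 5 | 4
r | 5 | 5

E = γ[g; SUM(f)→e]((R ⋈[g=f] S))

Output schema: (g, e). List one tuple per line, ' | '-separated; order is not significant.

Row counts bottom-up:
  R → 5
  S → 5
  (R ⋈[g=f] S) → 4
  γ[g; SUM(f)→e]((R ⋈[g=f] S)) → 2

== RESULT ==
g | e
4 | 8
5 | 10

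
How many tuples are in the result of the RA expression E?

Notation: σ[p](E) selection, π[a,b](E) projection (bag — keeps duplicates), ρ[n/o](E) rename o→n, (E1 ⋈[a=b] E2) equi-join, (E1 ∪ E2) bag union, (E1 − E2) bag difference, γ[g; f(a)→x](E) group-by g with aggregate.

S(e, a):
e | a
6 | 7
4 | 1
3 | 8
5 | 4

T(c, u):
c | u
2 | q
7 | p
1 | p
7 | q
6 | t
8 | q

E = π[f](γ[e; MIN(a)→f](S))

Subexpression sizes:
  S → 4
  γ[e; MIN(a)→f](S) → 4
  π[f](γ[e; MIN(a)→f](S)) → 4

|E| = 4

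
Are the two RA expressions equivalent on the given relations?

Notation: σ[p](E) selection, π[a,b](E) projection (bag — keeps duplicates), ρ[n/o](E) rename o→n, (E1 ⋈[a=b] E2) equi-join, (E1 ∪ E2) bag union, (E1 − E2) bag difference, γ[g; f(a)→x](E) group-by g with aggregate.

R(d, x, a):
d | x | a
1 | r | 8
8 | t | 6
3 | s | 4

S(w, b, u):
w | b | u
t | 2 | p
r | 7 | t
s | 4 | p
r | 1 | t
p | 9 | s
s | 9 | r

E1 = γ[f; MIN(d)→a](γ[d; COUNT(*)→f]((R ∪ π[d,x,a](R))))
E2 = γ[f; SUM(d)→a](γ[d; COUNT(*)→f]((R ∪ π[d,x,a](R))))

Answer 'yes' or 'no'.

E1 row counts bottom-up:
  R → 3
  R → 3
  π[d,x,a](R) → 3
  (R ∪ π[d,x,a](R)) → 6
  γ[d; COUNT(*)→f]((R ∪ π[d,x,a](R))) → 3
  γ[f; MIN(d)→a](γ[d; COUNT(*)→f]((R ∪ π[d,x,a](R)))) → 1
E2 row counts bottom-up:
  R → 3
  R → 3
  π[d,x,a](R) → 3
  (R ∪ π[d,x,a](R)) → 6
  γ[d; COUNT(*)→f]((R ∪ π[d,x,a](R))) → 3
  γ[f; SUM(d)→a](γ[d; COUNT(*)→f]((R ∪ π[d,x,a](R)))) → 1

E1 result:
f | a
2 | 1
E2 result:
f | a
2 | 12
Witness: (2, 1) appears 1× in E1 but 0× in E2.

no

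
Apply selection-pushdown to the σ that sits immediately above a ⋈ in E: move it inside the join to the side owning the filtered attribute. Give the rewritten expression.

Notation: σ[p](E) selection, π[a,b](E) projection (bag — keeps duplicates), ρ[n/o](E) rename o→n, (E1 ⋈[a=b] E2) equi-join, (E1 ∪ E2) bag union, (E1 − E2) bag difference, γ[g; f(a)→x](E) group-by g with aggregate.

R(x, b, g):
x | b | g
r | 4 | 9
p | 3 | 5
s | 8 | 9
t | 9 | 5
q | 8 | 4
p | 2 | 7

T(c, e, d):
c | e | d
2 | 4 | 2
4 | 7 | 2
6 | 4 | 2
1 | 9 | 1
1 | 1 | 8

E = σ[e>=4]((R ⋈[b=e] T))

σ filters on e, owned by the right side.
E' = (R ⋈[b=e] σ[e>=4](T))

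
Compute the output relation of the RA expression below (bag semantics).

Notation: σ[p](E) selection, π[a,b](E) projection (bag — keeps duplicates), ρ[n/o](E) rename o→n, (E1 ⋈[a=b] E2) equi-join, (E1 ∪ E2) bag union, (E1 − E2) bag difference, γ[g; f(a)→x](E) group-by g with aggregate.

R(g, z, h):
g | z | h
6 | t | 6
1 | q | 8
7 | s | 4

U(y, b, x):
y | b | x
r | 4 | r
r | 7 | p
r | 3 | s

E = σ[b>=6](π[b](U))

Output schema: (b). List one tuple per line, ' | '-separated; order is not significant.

Row counts bottom-up:
  U → 3
  π[b](U) → 3
  σ[b>=6](π[b](U)) → 1

== RESULT ==
b
7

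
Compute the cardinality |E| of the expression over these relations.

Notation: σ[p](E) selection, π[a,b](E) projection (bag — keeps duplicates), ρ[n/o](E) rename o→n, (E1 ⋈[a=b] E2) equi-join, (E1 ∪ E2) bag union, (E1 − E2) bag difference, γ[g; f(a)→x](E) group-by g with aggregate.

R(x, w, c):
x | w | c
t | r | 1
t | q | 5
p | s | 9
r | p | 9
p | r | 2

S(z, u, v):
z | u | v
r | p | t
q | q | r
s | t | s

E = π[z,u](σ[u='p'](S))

Stepwise |·|:
  S → 3
  σ[u='p'](S) → 1
  π[z,u](σ[u='p'](S)) → 1

|E| = 1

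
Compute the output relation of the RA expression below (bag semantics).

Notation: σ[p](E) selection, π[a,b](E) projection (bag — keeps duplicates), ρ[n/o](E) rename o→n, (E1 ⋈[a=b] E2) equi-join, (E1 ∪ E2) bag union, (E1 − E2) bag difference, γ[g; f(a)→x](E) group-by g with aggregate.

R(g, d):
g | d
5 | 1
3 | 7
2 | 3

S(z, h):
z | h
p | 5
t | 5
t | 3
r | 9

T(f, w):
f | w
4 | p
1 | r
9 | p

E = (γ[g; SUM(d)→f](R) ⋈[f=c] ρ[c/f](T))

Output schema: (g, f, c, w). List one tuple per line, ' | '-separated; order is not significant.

Per-node cardinality:
  R → 3
  γ[g; SUM(d)→f](R) → 3
  T → 3
  ρ[c/f](T) → 3
  (γ[g; SUM(d)→f](R) ⋈[f=c] ρ[c/f](T)) → 1

== RESULT ==
g | f | c | w
5 | 1 | 1 | r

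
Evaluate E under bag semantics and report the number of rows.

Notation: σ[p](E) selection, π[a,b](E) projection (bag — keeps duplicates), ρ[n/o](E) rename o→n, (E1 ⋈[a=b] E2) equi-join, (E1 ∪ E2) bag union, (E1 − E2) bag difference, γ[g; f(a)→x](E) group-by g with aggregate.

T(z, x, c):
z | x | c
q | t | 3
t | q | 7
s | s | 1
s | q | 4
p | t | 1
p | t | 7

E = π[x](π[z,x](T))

Subexpression sizes:
  T → 6
  π[z,x](T) → 6
  π[x](π[z,x](T)) → 6

|E| = 6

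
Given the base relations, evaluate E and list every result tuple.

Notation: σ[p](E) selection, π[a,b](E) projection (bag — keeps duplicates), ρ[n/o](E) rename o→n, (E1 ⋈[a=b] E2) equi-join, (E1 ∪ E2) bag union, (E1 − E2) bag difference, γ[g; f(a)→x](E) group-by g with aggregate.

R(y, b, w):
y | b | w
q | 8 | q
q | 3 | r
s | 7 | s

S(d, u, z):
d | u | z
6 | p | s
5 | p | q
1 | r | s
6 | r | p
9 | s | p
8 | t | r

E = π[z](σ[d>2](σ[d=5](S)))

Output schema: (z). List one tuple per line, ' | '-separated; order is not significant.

Row counts bottom-up:
  S → 6
  σ[d=5](S) → 1
  σ[d>2](σ[d=5](S)) → 1
  π[z](σ[d>2](σ[d=5](S))) → 1

== RESULT ==
z
q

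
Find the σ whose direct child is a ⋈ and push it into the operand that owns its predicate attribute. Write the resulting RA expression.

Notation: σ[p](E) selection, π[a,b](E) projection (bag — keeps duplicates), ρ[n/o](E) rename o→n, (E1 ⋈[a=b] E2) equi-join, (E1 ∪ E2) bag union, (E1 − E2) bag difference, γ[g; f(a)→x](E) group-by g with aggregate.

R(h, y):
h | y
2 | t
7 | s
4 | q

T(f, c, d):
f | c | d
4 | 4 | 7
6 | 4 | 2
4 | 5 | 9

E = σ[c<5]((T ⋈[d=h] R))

σ filters on c, owned by the left side.
E' = (σ[c<5](T) ⋈[d=h] R)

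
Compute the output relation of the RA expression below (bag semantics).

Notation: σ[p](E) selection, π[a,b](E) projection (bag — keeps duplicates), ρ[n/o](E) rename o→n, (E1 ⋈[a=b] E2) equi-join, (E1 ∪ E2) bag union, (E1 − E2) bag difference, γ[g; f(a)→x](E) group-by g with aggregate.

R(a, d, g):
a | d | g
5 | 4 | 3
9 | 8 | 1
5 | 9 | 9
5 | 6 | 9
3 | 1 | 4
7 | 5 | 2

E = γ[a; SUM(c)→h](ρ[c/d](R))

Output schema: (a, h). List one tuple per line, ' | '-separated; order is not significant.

Subexpression sizes:
  R → 6
  ρ[c/d](R) → 6
  γ[a; SUM(c)→h](ρ[c/d](R)) → 4

== RESULT ==
a | h
3 | 1
5 | 19
7 | 5
9 | 8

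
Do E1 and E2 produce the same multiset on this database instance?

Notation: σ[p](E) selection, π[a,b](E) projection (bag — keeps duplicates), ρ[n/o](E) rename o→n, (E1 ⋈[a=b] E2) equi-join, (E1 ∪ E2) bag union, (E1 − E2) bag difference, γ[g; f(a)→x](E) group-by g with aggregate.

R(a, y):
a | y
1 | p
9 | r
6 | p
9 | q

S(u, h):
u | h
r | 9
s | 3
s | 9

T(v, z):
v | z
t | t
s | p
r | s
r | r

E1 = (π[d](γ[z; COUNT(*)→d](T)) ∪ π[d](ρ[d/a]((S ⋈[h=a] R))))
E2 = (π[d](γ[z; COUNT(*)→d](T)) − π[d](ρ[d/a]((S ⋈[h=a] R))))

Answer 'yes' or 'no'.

E1 per-node cardinality:
  T → 4
  γ[z; COUNT(*)→d](T) → 4
  π[d](γ[z; COUNT(*)→d](T)) → 4
  S → 3
  R → 4
  (S ⋈[h=a] R) → 4
  ρ[d/a]((S ⋈[h=a] R)) → 4
  π[d](ρ[d/a]((S ⋈[h=a] R))) → 4
  (π[d](γ[z; COUNT(*)→d](T)) ∪ π[d](ρ[d/a]((S ⋈[h=a] R)))) → 8
E2 per-node cardinality:
  T → 4
  γ[z; COUNT(*)→d](T) → 4
  π[d](γ[z; COUNT(*)→d](T)) → 4
  S → 3
  R → 4
  (S ⋈[h=a] R) → 4
  ρ[d/a]((S ⋈[h=a] R)) → 4
  π[d](ρ[d/a]((S ⋈[h=a] R))) → 4
  (π[d](γ[z; COUNT(*)→d](T)) − π[d](ρ[d/a]((S ⋈[h=a] R)))) → 4

E1 result:
d
1
1
1
1
9
9
9
9
E2 result:
d
1
1
1
1
Witness: (9,) appears 4× in E1 but 0× in E2.

no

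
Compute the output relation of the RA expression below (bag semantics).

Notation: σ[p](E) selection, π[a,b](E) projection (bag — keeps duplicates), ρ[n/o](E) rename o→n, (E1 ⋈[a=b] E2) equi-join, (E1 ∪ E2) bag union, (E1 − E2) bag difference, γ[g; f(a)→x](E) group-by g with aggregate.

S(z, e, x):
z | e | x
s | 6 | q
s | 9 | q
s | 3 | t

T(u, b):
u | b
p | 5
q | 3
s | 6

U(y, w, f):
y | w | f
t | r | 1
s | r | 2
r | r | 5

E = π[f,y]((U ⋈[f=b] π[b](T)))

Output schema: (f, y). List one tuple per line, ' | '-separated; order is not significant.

Per-node cardinality:
  U → 3
  T → 3
  π[b](T) → 3
  (U ⋈[f=b] π[b](T)) → 1
  π[f,y]((U ⋈[f=b] π[b](T))) → 1

== RESULT ==
f | y
5 | r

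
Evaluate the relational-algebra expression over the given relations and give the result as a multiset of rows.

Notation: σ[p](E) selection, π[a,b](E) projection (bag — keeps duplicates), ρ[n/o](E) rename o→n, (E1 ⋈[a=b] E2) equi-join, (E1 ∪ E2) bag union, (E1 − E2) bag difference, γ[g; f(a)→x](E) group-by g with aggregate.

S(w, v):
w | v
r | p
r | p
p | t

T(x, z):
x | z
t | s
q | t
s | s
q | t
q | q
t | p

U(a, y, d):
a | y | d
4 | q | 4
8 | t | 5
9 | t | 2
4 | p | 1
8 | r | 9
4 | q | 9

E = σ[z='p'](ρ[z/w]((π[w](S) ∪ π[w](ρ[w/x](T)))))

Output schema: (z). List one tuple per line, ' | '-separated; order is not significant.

Subexpression sizes:
  S → 3
  π[w](S) → 3
  T → 6
  ρ[w/x](T) → 6
  π[w](ρ[w/x](T)) → 6
  (π[w](S) ∪ π[w](ρ[w/x](T))) → 9
  ρ[z/w]((π[w](S) ∪ π[w](ρ[w/x](T)))) → 9
  σ[z='p'](ρ[z/w]((π[w](S) ∪ π[w](ρ[w/x](T))))) → 1

== RESULT ==
z
p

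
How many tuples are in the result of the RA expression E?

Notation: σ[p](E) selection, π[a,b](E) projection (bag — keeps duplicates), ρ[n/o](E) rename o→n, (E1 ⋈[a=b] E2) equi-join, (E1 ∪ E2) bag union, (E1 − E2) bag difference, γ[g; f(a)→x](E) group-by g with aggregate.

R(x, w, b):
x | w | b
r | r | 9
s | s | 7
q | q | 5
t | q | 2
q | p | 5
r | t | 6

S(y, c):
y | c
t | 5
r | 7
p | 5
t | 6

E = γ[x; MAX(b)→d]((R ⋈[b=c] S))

Stepwise |·|:
  R → 6
  S → 4
  (R ⋈[b=c] S) → 6
  γ[x; MAX(b)→d]((R ⋈[b=c] S)) → 3

|E| = 3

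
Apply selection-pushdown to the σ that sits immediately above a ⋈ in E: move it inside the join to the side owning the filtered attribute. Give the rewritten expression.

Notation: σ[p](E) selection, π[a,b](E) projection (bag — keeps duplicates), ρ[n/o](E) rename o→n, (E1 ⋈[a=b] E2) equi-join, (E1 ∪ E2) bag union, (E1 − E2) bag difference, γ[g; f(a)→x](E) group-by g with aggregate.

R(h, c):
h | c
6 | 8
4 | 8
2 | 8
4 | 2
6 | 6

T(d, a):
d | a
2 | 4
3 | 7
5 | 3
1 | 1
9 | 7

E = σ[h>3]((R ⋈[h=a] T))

σ filters on h, owned by the left side.
E' = (σ[h>3](R) ⋈[h=a] T)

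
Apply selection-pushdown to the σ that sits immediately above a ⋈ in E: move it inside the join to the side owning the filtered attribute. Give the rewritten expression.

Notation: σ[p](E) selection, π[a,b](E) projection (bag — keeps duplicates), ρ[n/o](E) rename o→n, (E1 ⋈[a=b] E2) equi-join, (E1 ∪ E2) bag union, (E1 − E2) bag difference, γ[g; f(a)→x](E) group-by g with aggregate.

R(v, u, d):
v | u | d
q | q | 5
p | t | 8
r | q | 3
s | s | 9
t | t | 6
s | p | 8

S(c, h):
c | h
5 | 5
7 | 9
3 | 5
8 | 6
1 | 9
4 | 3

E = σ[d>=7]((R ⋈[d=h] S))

σ filters on d, owned by the left side.
E' = (σ[d>=7](R) ⋈[d=h] S)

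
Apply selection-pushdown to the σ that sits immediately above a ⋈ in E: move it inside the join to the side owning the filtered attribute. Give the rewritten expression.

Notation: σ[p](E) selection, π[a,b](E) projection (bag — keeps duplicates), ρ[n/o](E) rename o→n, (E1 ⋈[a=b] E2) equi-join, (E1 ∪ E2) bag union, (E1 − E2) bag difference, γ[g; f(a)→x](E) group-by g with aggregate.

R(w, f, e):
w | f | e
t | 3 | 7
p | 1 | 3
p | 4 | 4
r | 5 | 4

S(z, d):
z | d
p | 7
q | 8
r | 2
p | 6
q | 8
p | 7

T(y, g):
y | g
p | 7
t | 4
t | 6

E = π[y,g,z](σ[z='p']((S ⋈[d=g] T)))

σ filters on z, owned by the left side.
E' = π[y,g,z]((σ[z='p'](S) ⋈[d=g] T))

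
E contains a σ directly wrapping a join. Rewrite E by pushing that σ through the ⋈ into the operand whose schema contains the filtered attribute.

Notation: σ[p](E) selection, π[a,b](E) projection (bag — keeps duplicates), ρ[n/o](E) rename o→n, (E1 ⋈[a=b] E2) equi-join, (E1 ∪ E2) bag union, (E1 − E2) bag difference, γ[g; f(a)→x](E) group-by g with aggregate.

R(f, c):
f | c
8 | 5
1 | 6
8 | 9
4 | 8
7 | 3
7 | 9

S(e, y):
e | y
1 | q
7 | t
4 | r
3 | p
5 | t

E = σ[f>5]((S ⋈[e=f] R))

σ filters on f, owned by the right side.
E' = (S ⋈[e=f] σ[f>5](R))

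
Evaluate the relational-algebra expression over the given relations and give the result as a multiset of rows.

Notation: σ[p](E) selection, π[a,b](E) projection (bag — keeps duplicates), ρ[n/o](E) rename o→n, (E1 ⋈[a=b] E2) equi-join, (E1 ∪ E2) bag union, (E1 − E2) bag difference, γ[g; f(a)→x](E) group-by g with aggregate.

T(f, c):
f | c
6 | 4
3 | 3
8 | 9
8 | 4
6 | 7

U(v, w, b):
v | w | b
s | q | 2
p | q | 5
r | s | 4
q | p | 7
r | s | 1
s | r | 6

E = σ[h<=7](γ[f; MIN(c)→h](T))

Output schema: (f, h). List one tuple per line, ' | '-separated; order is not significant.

Row counts bottom-up:
  T → 5
  γ[f; MIN(c)→h](T) → 3
  σ[h<=7](γ[f; MIN(c)→h](T)) → 3

== RESULT ==
f | h
3 | 3
6 | 4
8 | 4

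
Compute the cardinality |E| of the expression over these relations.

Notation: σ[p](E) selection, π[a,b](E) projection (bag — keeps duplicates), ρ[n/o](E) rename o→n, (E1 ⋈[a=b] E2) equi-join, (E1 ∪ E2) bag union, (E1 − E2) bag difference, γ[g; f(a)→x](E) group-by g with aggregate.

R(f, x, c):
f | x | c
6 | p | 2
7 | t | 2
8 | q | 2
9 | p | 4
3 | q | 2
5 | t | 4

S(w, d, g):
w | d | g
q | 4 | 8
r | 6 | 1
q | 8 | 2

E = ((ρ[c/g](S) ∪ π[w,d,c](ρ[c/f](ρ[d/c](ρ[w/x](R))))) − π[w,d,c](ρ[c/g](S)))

Subexpression sizes:
  S → 3
  ρ[c/g](S) → 3
  R → 6
  ρ[w/x](R) → 6
  ρ[d/c](ρ[w/x](R)) → 6
  ρ[c/f](ρ[d/c](ρ[w/x](R))) → 6
  π[w,d,c](ρ[c/f](ρ[d/c](ρ[w/x](R)))) → 6
  (ρ[c/g](S) ∪ π[w,d,c](ρ[c/f](ρ[d/c](ρ[w/x](R))))) → 9
  S → 3
  ρ[c/g](S) → 3
  π[w,d,c](ρ[c/g](S)) → 3
  ((ρ[c/g](S) ∪ π[w,d,c](ρ[c/f](ρ[d/c](ρ[w/x](R))))) − π[w,d,c](ρ[c/g](S))) → 6

|E| = 6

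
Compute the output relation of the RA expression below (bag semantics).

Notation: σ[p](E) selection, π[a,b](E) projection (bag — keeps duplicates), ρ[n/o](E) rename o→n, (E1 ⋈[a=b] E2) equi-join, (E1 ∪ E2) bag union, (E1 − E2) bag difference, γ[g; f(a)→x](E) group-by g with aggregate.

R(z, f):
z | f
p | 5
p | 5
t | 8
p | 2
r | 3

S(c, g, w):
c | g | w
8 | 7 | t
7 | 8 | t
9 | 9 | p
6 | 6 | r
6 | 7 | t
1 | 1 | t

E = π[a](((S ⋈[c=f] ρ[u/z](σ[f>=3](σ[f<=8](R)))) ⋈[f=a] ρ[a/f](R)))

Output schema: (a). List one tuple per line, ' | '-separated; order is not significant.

Row counts bottom-up:
  S → 6
  R → 5
  σ[f<=8](R) → 5
  σ[f>=3](σ[f<=8](R)) → 4
  ρ[u/z](σ[f>=3](σ[f<=8](R))) → 4
  (S ⋈[c=f] ρ[u/z](σ[f>=3](σ[f<=8](R)))) → 1
  R → 5
  ρ[a/f](R) → 5
  ((S ⋈[c=f] ρ[u/z](σ[f>=3](σ[f<=8](R)))) ⋈[f=a] ρ[a/f](R)) → 1
  π[a](((S ⋈[c=f] ρ[u/z](σ[f>=3](σ[f<=8](R)))) ⋈[f=a] ρ[a/f](R))) → 1

== RESULT ==
a
8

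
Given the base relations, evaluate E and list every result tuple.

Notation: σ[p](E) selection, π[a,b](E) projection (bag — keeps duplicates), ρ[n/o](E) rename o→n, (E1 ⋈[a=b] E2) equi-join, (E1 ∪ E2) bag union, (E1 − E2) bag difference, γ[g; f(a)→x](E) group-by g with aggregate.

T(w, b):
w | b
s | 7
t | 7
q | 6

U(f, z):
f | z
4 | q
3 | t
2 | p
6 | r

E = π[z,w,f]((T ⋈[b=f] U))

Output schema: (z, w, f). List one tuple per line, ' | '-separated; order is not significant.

Stepwise |·|:
  T → 3
  U → 4
  (T ⋈[b=f] U) → 1
  π[z,w,f]((T ⋈[b=f] U)) → 1

== RESULT ==
z | w | f
r | q | 6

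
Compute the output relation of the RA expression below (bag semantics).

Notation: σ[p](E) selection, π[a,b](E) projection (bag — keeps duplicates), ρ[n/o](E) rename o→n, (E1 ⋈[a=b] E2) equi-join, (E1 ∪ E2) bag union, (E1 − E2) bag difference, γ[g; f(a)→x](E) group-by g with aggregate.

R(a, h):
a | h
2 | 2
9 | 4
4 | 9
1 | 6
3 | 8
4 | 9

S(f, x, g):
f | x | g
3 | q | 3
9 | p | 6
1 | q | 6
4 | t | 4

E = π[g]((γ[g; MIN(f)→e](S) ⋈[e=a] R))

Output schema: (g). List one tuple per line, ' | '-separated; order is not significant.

Row counts bottom-up:
  S → 4
  γ[g; MIN(f)→e](S) → 3
  R → 6
  (γ[g; MIN(f)→e](S) ⋈[e=a] R) → 4
  π[g]((γ[g; MIN(f)→e](S) ⋈[e=a] R)) → 4

== RESULT ==
g
3
4
4
6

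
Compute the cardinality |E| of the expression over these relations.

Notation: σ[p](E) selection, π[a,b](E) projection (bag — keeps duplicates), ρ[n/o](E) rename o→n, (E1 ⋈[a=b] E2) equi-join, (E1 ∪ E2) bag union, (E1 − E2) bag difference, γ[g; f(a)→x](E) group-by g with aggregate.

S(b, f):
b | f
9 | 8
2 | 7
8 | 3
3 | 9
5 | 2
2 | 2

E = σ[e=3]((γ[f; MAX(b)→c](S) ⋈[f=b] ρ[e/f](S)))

Row counts bottom-up:
  S → 6
  γ[f; MAX(b)→c](S) → 5
  S → 6
  ρ[e/f](S) → 6
  (γ[f; MAX(b)→c](S) ⋈[f=b] ρ[e/f](S)) → 5
  σ[e=3]((γ[f; MAX(b)→c](S) ⋈[f=b] ρ[e/f](S))) → 1

|E| = 1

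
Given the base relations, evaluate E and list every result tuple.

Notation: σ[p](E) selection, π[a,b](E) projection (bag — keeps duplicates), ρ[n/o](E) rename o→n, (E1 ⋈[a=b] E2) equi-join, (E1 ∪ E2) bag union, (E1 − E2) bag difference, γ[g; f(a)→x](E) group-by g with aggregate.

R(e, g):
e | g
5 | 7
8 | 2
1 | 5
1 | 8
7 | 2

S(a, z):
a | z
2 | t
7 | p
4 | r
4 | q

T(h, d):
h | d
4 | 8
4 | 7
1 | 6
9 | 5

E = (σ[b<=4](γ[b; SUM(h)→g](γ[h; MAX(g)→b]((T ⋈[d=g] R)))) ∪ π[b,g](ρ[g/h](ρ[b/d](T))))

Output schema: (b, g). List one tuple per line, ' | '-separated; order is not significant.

Subexpression sizes:
  T → 4
  R → 5
  (T ⋈[d=g] R) → 3
  γ[h; MAX(g)→b]((T ⋈[d=g] R)) → 2
  γ[b; SUM(h)→g](γ[h; MAX(g)→b]((T ⋈[d=g] R))) → 2
  σ[b<=4](γ[b; SUM(h)→g](γ[h; MAX(g)→b]((T ⋈[d=g] R)))) → 0
  T → 4
  ρ[b/d](T) → 4
  ρ[g/h](ρ[b/d](T)) → 4
  π[b,g](ρ[g/h](ρ[b/d](T))) → 4
  (σ[b<=4](γ[b; SUM(h)→g](γ[h; MAX(g)→b]((T ⋈[d=g] R)))) ∪ π[b,g](ρ[g/h](ρ[b/d](T)))) → 4

== RESULT ==
b | g
5 | 9
6 | 1
7 | 4
8 | 4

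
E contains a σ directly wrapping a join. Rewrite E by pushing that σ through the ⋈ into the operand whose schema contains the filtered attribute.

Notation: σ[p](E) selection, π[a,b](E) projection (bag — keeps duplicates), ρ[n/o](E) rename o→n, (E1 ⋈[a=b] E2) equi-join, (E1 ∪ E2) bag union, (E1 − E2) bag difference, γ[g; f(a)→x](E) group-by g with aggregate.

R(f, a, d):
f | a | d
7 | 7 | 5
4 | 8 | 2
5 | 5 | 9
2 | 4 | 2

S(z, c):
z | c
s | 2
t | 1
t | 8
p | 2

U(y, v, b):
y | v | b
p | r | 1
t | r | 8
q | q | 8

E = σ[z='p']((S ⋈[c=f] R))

σ filters on z, owned by the left side.
E' = (σ[z='p'](S) ⋈[c=f] R)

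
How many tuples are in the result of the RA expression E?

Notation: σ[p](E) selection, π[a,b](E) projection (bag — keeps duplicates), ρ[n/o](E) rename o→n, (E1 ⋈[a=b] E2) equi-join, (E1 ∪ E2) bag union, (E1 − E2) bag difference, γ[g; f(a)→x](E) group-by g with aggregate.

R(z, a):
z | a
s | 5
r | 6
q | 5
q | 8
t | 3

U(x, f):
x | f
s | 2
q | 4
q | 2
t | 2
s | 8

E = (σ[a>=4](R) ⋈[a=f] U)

Row counts bottom-up:
  R → 5
  σ[a>=4](R) → 4
  U → 5
  (σ[a>=4](R) ⋈[a=f] U) → 1

|E| = 1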